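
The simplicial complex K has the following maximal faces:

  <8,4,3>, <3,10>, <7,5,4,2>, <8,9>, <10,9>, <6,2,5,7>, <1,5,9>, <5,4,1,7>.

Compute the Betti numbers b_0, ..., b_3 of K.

K has 10 vertices, 20 edges, 12 triangles, 3 3-simplices.
rank ∂_0 = 0, rank ∂_1 = 9 ⇒ b_0 = 10 − 0 − 9 = 1; all invariant factors of ∂_1 are 1 so no torsion. So H_0 ≅ Z.
rank ∂_1 = 9, rank ∂_2 = 9 ⇒ b_1 = 20 − 9 − 9 = 2; all invariant factors of ∂_2 are 1 so no torsion. So H_1 ≅ Z^2.
rank ∂_2 = 9, rank ∂_3 = 3 ⇒ b_2 = 12 − 9 − 3 = 0; all invariant factors of ∂_3 are 1 so no torsion. So H_2 ≅ 0.
rank ∂_3 = 3, rank ∂_4 = 0 ⇒ b_3 = 3 − 3 − 0 = 0. So H_3 ≅ 0.

b_0 = 1, b_1 = 2, b_2 = 0, b_3 = 0.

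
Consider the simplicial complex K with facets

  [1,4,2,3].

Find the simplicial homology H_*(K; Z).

K has 4 vertices, 6 edges, 4 triangles, 1 3-simplex.
rank ∂_0 = 0, rank ∂_1 = 3 ⇒ b_0 = 4 − 0 − 3 = 1; all invariant factors of ∂_1 are 1 so no torsion. So H_0 = Z.
rank ∂_1 = 3, rank ∂_2 = 3 ⇒ b_1 = 6 − 3 − 3 = 0; all invariant factors of ∂_2 are 1 so no torsion. So H_1 = 0.
rank ∂_2 = 3, rank ∂_3 = 1 ⇒ b_2 = 4 − 3 − 1 = 0; all invariant factors of ∂_3 are 1 so no torsion. So H_2 = 0.
rank ∂_3 = 1, rank ∂_4 = 0 ⇒ b_3 = 1 − 1 − 0 = 0. So H_3 = 0.

H_0 = Z,  H_1 = 0,  H_2 = 0,  H_3 = 0.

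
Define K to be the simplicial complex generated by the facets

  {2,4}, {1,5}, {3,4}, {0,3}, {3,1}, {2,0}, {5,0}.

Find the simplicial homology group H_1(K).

Take the total order 0 < 1 < 2 < 3 < 4 < 5 on the vertex set. Then K (dimension 1) consists of the simplices:

  0-simplices (6): [0], [1], [2], [3], [4], [5]
  1-simplices (7): [0,2], [0,3], [0,5], [1,3], [1,5], [2,4], [3,4]

so the chain groups are C_0 ≅ Z^6, C_1 ≅ Z^7.

∂_1: C_1 → C_0 is given by ∂[p,q] = [q] − [p].
The 6×7 boundary matrix has rank 5 and Smith normal form diag(1,1,1,1,1).

Reading off H_k = ker ∂_k / im ∂_{k+1}:

  H_1: rank ker ∂_1 − rank ∂_2 = (7 − 5) − 0 = 2, and there is no ∂_2, so H_1 ≅ Z^2.

H_1 ≅ Z^2.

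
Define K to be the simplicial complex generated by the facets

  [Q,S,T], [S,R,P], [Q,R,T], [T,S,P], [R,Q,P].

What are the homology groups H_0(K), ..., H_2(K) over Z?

Order the vertices as P < Q < R < S < T. Listing each simplex with vertices in this order, K has dimension 2 with simplices:

  0-simplices (5): P, Q, R, S, T
  1-simplices (10): PQ, PR, PS, PT, QR, QS, QT, RS, RT, ST
  2-simplices (5): PQR, PRS, PST, QRT, QST

so the chain groups are C_0 ≅ Z^5, C_1 ≅ Z^10, C_2 ≅ Z^5.

The boundary map ∂_1: C_1 → C_0 maps an edge to its endpoints' difference, ∂[p,q] = q − p. For instance
  ∂ST = T − S.
As a 5×10 matrix over Z this has rank 4, with invariant factors (1,1,1,1).

The boundary map ∂_2: C_2 → C_1 maps a triangle to the signed sum of its edges. For instance
  ∂QST = ST − QT + QS,
  ∂QRT = RT − QT + QR.
As a 10×5 matrix over Z this has rank 5, with invariant factors (1,1,1,1,1).

Reading off H_k = ker ∂_k / im ∂_{k+1}:

  H_0: rank C_0 − rank ∂_1 = 5 − 4 = 1, and the invariant factors of ∂_1 are all 1, so H_0 = Z.
  H_1: rank ker ∂_1 − rank ∂_2 = (10 − 4) − 5 = 1, and the invariant factors of ∂_2 are all 1, so H_1 = Z.
  H_2: rank ker ∂_2 − rank ∂_3 = (5 − 5) − 0 = 0, and there is no ∂_3, so H_2 = 0.

H_0 = Z,  H_1 = Z,  H_2 = 0.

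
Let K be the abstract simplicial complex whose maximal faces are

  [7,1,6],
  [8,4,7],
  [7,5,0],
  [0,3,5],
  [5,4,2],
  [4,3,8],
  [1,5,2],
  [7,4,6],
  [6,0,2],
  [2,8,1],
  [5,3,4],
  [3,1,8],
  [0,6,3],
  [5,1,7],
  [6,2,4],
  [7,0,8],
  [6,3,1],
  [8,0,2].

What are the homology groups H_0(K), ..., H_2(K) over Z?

Fix the vertex order 0 < 1 < 2 < 3 < 4 < 5 < 6 < 7 < 8 and write every simplex with vertices in increasing order. Then dim K = 2 and the simplices of K are:

  0-simplices (9): [0], [1], [2], [3], [4], [5], [6], [7], [8]
  1-simplices (27): (27 of them)
  2-simplices (18): [0,2,6], [0,2,8], [0,3,5], [0,3,6], [0,5,7], [0,7,8], [1,2,5], [1,2,8], [1,3,6], [1,3,8], [1,5,7], [1,6,7], [2,4,5], [2,4,6], [3,4,5], [3,4,8], [4,6,7], [4,7,8]

giving chain groups C_0 ≅ Z^9, C_1 ≅ Z^27, C_2 ≅ Z^18.

∂_1: C_1 → C_0 is given by ∂[p,q] = [q] − [p]. For instance
  ∂[0,5] = [5] − [0].
This gives a 9×27 integer matrix of rank 8; reducing to Smith normal form yields diagonal entries (1,1,1,1,1,1,1,1).

The boundary map ∂_2: C_2 → C_1 sends each 2-simplex [p,q,r] to [q,r] − [p,r] + [p,q]. For instance
  ∂[3,4,5] = [4,5] − [3,5] + [3,4],
  ∂[1,3,6] = [3,6] − [1,6] + [1,3].
The 27×18 boundary matrix has rank 17 and Smith normal form diag(1,1,1,1,1,1,1,1,1,1,1,1,1,1,1,1,1).

Reading off H_k = ker ∂_k / im ∂_{k+1}:

  H_0: rank C_0 − rank ∂_1 = 9 − 8 = 1, and the invariant factors of ∂_1 are all 1, so H_0 ≅ Z.
  H_1: rank ker ∂_1 − rank ∂_2 = (27 − 8) − 17 = 2, and the invariant factors of ∂_2 are all 1, so H_1 ≅ Z^2.
  H_2: rank ker ∂_2 − rank ∂_3 = (18 − 17) − 0 = 1, and there is no ∂_3, so H_2 ≅ Z.

As a check, the Euler characteristic is 9 − 27 + 18 = 0, which agrees with 1 − 2 + 1 = 0.
(K is a triangulation of the torus T^2.)

H_0 ≅ Z,  H_1 ≅ Z^2,  H_2 ≅ Z.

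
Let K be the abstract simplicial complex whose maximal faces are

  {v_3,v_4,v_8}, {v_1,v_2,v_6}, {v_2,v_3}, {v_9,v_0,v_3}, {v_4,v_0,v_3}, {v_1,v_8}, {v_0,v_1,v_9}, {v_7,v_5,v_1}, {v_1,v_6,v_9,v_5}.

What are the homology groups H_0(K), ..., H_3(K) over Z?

H_0 = Z,  H_1 = Z^2,  H_2 = 0,  H_3 = 0.

Take the total order v_0 < v_1 < v_2 < v_3 < v_4 < v_5 < v_6 < v_7 < v_8 < v_9 on the vertex set. Then K (dimension 3) consists of the simplices:

  0-simplices (10): [v_0], [v_1], [v_2], [v_3], [v_4], [v_5], [v_6], [v_7], [v_8], [v_9]
  1-simplices (20): (20 of them)
  2-simplices (10): [v_0,v_1,v_9], [v_0,v_3,v_4], [v_0,v_3,v_9], [v_1,v_2,v_6], [v_1,v_5,v_6], [v_1,v_5,v_7], [v_1,v_5,v_9], [v_1,v_6,v_9], [v_3,v_4,v_8], [v_5,v_6,v_9]
  3-simplices (1): [v_1,v_5,v_6,v_9]

giving chain groups C_0 ≅ Z^10, C_1 ≅ Z^20, C_2 ≅ Z^10, C_3 ≅ Z^1.

The boundary map ∂_1: C_1 → C_0 is given by ∂[p,q] = [q] − [p].
As a 10×20 matrix over Z this has rank 9, with invariant factors (1,1,1,1,1,1,1,1,1).

Boundary ∂_2: C_2 → C_1 maps a triangle to the signed sum of its edges. For instance
  ∂[v_0,v_3,v_4] = [v_3,v_4] − [v_0,v_4] + [v_0,v_3],
  ∂[v_1,v_6,v_9] = [v_6,v_9] − [v_1,v_9] + [v_1,v_6].
The resulting 20×10 matrix has rank 9, and its Smith normal form has invariant factors (1,1,1,1,1,1,1,1,1).

∂_3: C_3 → C_2 sends each 3-simplex σ to the alternating sum Σ_i (−1)^i (σ with its i-th vertex removed). For instance
  ∂[v_1,v_5,v_6,v_9] = [v_5,v_6,v_9] − [v_1,v_6,v_9] + [v_1,v_5,v_9] − [v_1,v_5,v_6].
This gives a 10×1 integer matrix of rank 1; reducing to Smith normal form yields diagonal entries (1).

From H_k ≅ ker(∂_k) / im(∂_{k+1}) we obtain:

  H_0: rank C_0 − rank ∂_1 = 10 − 9 = 1, and the invariant factors of ∂_1 are all 1, so H_0 ≅ Z.
  H_1: rank ker ∂_1 − rank ∂_2 = (20 − 9) − 9 = 2, and the invariant factors of ∂_2 are all 1, so H_1 ≅ Z^2.
  H_2: rank ker ∂_2 − rank ∂_3 = (10 − 9) − 1 = 0, and the invariant factors of ∂_3 are all 1, so H_2 ≅ 0.
  H_3: rank ker ∂_3 − rank ∂_4 = (1 − 1) − 0 = 0, and there is no ∂_4, so H_3 ≅ 0.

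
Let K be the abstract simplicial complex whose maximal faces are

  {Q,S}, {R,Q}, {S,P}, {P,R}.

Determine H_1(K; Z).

We work with the vertex ordering P < Q < R < S. The simplices of K, each written with vertices in increasing order, are:

  0-simplices (4): P, Q, R, S
  1-simplices (4): PR, PS, QR, QS

giving chain groups C_0 ≅ Z^4, C_1 ≅ Z^4.

∂_1: C_1 → C_0 maps an edge to its endpoints' difference, ∂[p,q] = q − p.
This gives a 4×4 integer matrix of rank 3; reducing to Smith normal form yields diagonal entries (1,1,1).

Now H_k = ker ∂_k / im ∂_{k+1}, so:

  H_1: rank ker ∂_1 − rank ∂_2 = (4 − 3) − 0 = 1, and there is no ∂_2, so H_1 ≅ Z.

(K is a triangulation of the circle S^1.)

H_1 = Z.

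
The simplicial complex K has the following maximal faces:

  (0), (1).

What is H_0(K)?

H_0 ≅ Z^2.

We work with the vertex ordering 0 < 1. The simplices of K, each written with vertices in increasing order, are:

  0-simplices (2): [0], [1]

giving chain groups C_0 ≅ Z^2.

From H_k ≅ ker(∂_k) / im(∂_{k+1}) we obtain:

  H_0: rank C_0 − rank ∂_1 = 2 − 0 = 2, and there is no ∂_1, so H_0 = Z^2.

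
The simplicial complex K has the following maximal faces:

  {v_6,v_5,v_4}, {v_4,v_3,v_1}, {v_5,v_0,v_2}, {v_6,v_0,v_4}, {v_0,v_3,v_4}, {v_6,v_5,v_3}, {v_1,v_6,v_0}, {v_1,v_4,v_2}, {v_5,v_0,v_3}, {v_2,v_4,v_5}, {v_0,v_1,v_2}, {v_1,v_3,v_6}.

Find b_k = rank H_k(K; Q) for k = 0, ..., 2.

We work with the vertex ordering v_0 < v_1 < v_2 < v_3 < v_4 < v_5 < v_6. The simplices of K, each written with vertices in increasing order, are:

  0-simplices (7): [v_0], [v_1], [v_2], [v_3], [v_4], [v_5], [v_6]
  1-simplices (18): (18 of them)
  2-simplices (12): (12 of them)

so the chain groups are C_0 ≅ Z^7, C_1 ≅ Z^18, C_2 ≅ Z^12.

The boundary map ∂_1: C_1 → C_0 is given by ∂[p,q] = [q] − [p]. For instance
  ∂[v_2,v_4] = [v_4] − [v_2].
The resulting 7×18 matrix has rank 6, and its Smith normal form has invariant factors (1,1,1,1,1,1).

Boundary ∂_2: C_2 → C_1 maps a triangle to the signed sum of its edges. For instance
  ∂[v_1,v_3,v_6] = [v_3,v_6] − [v_1,v_6] + [v_1,v_3],
  ∂[v_0,v_3,v_4] = [v_3,v_4] − [v_0,v_4] + [v_0,v_3].
The resulting 18×12 matrix has rank 12, and its Smith normal form has invariant factors (1,1,1,1,1,1,1,1,1,1,1,2).

From H_k ≅ ker(∂_k) / im(∂_{k+1}) we obtain:

  H_0: rank C_0 − rank ∂_1 = 7 − 6 = 1, and the invariant factors of ∂_1 are all 1, so H_0 ≅ Z.
  H_1: rank ker ∂_1 − rank ∂_2 = (18 − 6) − 12 = 0, and ∂_2 has invariant factor 2 > 1, so H_1 ≅ Z/2.
  H_2: rank ker ∂_2 − rank ∂_3 = (12 − 12) − 0 = 0, and there is no ∂_3, so H_2 ≅ 0.

Hence the Betti numbers are b_0 = 1, b_1 = 0, b_2 = 0.

b_0 = 1, b_1 = 0, b_2 = 0.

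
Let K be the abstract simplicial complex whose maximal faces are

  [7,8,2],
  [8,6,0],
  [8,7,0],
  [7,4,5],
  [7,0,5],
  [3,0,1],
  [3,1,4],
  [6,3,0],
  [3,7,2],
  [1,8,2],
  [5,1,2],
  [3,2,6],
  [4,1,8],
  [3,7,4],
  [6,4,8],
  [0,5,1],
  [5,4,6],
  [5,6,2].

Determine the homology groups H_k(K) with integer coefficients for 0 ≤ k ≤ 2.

H_0 ≅ Z,  H_1 ≅ Z^2,  H_2 ≅ Z.

Order the vertices as 0 < 1 < 2 < 3 < 4 < 5 < 6 < 7 < 8. Listing each simplex with vertices in this order, K has dimension 2 with simplices:

  0-simplices (9): [0], [1], [2], [3], [4], [5], [6], [7], [8]
  1-simplices (27): (27 of them)
  2-simplices (18): [0,1,3], [0,1,5], [0,3,6], [0,5,7], [0,6,8], [0,7,8], [1,2,5], [1,2,8], [1,3,4], [1,4,8], [2,3,6], [2,3,7], [2,5,6], [2,7,8], [3,4,7], [4,5,6], [4,5,7], [4,6,8]

Hence C_0 ≅ Z^9, C_1 ≅ Z^27, C_2 ≅ Z^18.

Boundary ∂_1: C_1 → C_0 sends each edge [p,q] (with p < q) to q − p. For instance
  ∂[3,6] = [6] − [3].
The resulting 9×27 matrix has rank 8, and its Smith normal form has invariant factors (1,1,1,1,1,1,1,1).

Boundary ∂_2: C_2 → C_1 acts by ∂[p,q,r] = [q,r] − [p,r] + [p,q]. For instance
  ∂[0,7,8] = [7,8] − [0,8] + [0,7],
  ∂[2,5,6] = [5,6] − [2,6] + [2,5].
The resulting 27×18 matrix has rank 17, and its Smith normal form has invariant factors (1,1,1,1,1,1,1,1,1,1,1,1,1,1,1,1,1).

Computing H_k = (kernel of ∂_k) / (image of ∂_{k+1}):

  H_0: rank C_0 − rank ∂_1 = 9 − 8 = 1, and the invariant factors of ∂_1 are all 1, so H_0 ≅ Z.
  H_1: rank ker ∂_1 − rank ∂_2 = (27 − 8) − 17 = 2, and the invariant factors of ∂_2 are all 1, so H_1 ≅ Z^2.
  H_2: rank ker ∂_2 − rank ∂_3 = (18 − 17) − 0 = 1, and there is no ∂_3, so H_2 ≅ Z.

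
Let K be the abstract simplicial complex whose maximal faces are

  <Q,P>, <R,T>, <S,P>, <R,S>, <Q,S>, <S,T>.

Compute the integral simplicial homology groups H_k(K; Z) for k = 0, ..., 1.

H_0 ≅ Z,  H_1 ≅ Z^2.

Take the total order P < Q < R < S < T on the vertex set. Then K (dimension 1) consists of the simplices:

  0-simplices (5): P, Q, R, S, T
  1-simplices (6): PQ, PS, QS, RS, RT, ST

giving chain groups C_0 ≅ Z^5, C_1 ≅ Z^6.

∂_1: C_1 → C_0 maps an edge to its endpoints' difference, ∂[p,q] = q − p.
As a 5×6 matrix over Z this has rank 4, with invariant factors (1,1,1,1).

Computing H_k = (kernel of ∂_k) / (image of ∂_{k+1}):

  H_0: rank C_0 − rank ∂_1 = 5 − 4 = 1, and the invariant factors of ∂_1 are all 1, so H_0 = Z.
  H_1: rank ker ∂_1 − rank ∂_2 = (6 − 4) − 0 = 2, and there is no ∂_2, so H_1 = Z^2.

As a check, the Euler characteristic is 5 − 6 = -1, which agrees with 1 − 2 = -1.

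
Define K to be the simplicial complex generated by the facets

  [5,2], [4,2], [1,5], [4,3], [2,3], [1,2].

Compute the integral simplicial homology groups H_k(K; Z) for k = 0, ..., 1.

We work with the vertex ordering 1 < 2 < 3 < 4 < 5. The simplices of K, each written with vertices in increasing order, are:

  0-simplices (5): [1], [2], [3], [4], [5]
  1-simplices (6): [1,2], [1,5], [2,3], [2,4], [2,5], [3,4]

so the chain groups are C_0 ≅ Z^5, C_1 ≅ Z^6.

∂_1: C_1 → C_0 sends each edge [p,q] (with p < q) to q − p. For instance
  ∂[1,2] = [2] − [1].
As a 5×6 matrix over Z this has rank 4, with invariant factors (1,1,1,1).

Computing H_k = (kernel of ∂_k) / (image of ∂_{k+1}):

  H_0: rank C_0 − rank ∂_1 = 5 − 4 = 1, and the invariant factors of ∂_1 are all 1, so H_0 = Z.
  H_1: rank ker ∂_1 − rank ∂_2 = (6 − 4) − 0 = 2, and there is no ∂_2, so H_1 = Z^2.

(K is a triangulation of a wedge of 2 circles.)

H_0 ≅ Z,  H_1 ≅ Z^2.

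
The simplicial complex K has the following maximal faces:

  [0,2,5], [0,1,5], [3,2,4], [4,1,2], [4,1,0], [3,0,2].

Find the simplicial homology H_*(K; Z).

Take the total order 0 < 1 < 2 < 3 < 4 < 5 on the vertex set. Then K (dimension 2) consists of the simplices:

  0-simplices (6): [0], [1], [2], [3], [4], [5]
  1-simplices (12): [0,1], [0,2], [0,3], [0,4], [0,5], [1,2], [1,4], [1,5], [2,3], [2,4], [2,5], [3,4]
  2-simplices (6): [0,1,4], [0,1,5], [0,2,3], [0,2,5], [1,2,4], [2,3,4]

Hence C_0 ≅ Z^6, C_1 ≅ Z^12, C_2 ≅ Z^6.

Boundary ∂_1: C_1 → C_0 is given by ∂[p,q] = [q] − [p]. For instance
  ∂[2,3] = [3] − [2].
This gives a 6×12 integer matrix of rank 5; reducing to Smith normal form yields diagonal entries (1,1,1,1,1).

The boundary map ∂_2: C_2 → C_1 acts by ∂[p,q,r] = [q,r] − [p,r] + [p,q]. For instance
  ∂[0,1,5] = [1,5] − [0,5] + [0,1],
  ∂[0,1,4] = [1,4] − [0,4] + [0,1].
The resulting 12×6 matrix has rank 6, and its Smith normal form has invariant factors (1,1,1,1,1,1).

From H_k ≅ ker(∂_k) / im(∂_{k+1}) we obtain:

  H_0: rank C_0 − rank ∂_1 = 6 − 5 = 1, and the invariant factors of ∂_1 are all 1, so H_0 ≅ Z.
  H_1: rank ker ∂_1 − rank ∂_2 = (12 − 5) − 6 = 1, and the invariant factors of ∂_2 are all 1, so H_1 ≅ Z.
  H_2: rank ker ∂_2 − rank ∂_3 = (6 − 6) − 0 = 0, and there is no ∂_3, so H_2 ≅ 0.

As a check, the Euler characteristic is 6 − 12 + 6 = 0, which agrees with 1 − 1 + 0 = 0.

H_0 = Z,  H_1 = Z,  H_2 = 0.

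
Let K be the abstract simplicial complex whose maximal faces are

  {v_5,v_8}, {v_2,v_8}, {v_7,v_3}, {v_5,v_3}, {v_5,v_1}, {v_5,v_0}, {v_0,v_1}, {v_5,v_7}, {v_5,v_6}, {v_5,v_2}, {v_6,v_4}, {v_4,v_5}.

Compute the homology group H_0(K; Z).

H_0 ≅ Z.

We work with the vertex ordering v_0 < v_1 < v_2 < v_3 < v_4 < v_5 < v_6 < v_7 < v_8. The simplices of K, each written with vertices in increasing order, are:

  0-simplices (9): [v_0], [v_1], [v_2], [v_3], [v_4], [v_5], [v_6], [v_7], [v_8]
  1-simplices (12): [v_0,v_1], [v_0,v_5], [v_1,v_5], [v_2,v_5], [v_2,v_8], [v_3,v_5], [v_3,v_7], [v_4,v_5], [v_4,v_6], [v_5,v_6], [v_5,v_7], [v_5,v_8]

so the chain groups are C_0 ≅ Z^9, C_1 ≅ Z^12.

∂_1: C_1 → C_0 is given by ∂[p,q] = [q] − [p].
This gives a 9×12 integer matrix of rank 8; reducing to Smith normal form yields diagonal entries (1,1,1,1,1,1,1,1).

Computing H_k = (kernel of ∂_k) / (image of ∂_{k+1}):

  H_0: rank C_0 − rank ∂_1 = 9 − 8 = 1, and the invariant factors of ∂_1 are all 1, so H_0 = Z.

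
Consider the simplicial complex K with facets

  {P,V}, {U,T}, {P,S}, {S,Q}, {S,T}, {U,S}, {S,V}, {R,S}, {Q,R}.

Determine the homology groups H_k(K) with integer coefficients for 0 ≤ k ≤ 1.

Take the total order P < Q < R < S < T < U < V on the vertex set. Then K (dimension 1) consists of the simplices:

  0-simplices (7): P, Q, R, S, T, U, V
  1-simplices (9): PS, PV, QR, QS, RS, ST, SU, SV, TU

so the chain groups are C_0 ≅ Z^7, C_1 ≅ Z^9.

∂_1: C_1 → C_0 sends each edge [p,q] (with p < q) to q − p.
The 7×9 boundary matrix has rank 6 and Smith normal form diag(1,1,1,1,1,1).

Computing H_k = (kernel of ∂_k) / (image of ∂_{k+1}):

  H_0: rank C_0 − rank ∂_1 = 7 − 6 = 1, and the invariant factors of ∂_1 are all 1, so H_0 = Z.
  H_1: rank ker ∂_1 − rank ∂_2 = (9 − 6) − 0 = 3, and there is no ∂_2, so H_1 = Z^3.

(K is a triangulation of a wedge of 3 circles.)

H_0 ≅ Z,  H_1 ≅ Z^3.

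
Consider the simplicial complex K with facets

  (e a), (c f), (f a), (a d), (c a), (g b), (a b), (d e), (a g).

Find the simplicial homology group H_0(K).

H_0 ≅ Z.

Order the vertices as a < b < c < d < e < f < g. Listing each simplex with vertices in this order, K has dimension 1 with simplices:

  0-simplices (7): a, b, c, d, e, f, g
  1-simplices (9): ab, ac, ad, ae, af, ag, bg, cf, de

Hence C_0 ≅ Z^7, C_1 ≅ Z^9.

The boundary map ∂_1: C_1 → C_0 maps an edge to its endpoints' difference, ∂[p,q] = q − p. For instance
  ∂bg = g − b.
As a 7×9 matrix over Z this has rank 6, with invariant factors (1,1,1,1,1,1).

Now H_k = ker ∂_k / im ∂_{k+1}, so:

  H_0: rank C_0 − rank ∂_1 = 7 − 6 = 1, and the invariant factors of ∂_1 are all 1, so H_0 ≅ Z.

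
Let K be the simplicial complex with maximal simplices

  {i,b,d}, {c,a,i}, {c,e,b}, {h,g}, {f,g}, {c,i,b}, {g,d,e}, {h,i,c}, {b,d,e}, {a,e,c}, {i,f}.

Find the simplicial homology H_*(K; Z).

H_0 ≅ Z,  H_1 ≅ Z^2,  H_2 = 0.

K has 9 vertices, 18 edges, 8 triangles.
rank ∂_0 = 0, rank ∂_1 = 8 ⇒ b_0 = 9 − 0 − 8 = 1; all invariant factors of ∂_1 are 1 so no torsion. So H_0 = Z.
rank ∂_1 = 8, rank ∂_2 = 8 ⇒ b_1 = 18 − 8 − 8 = 2; all invariant factors of ∂_2 are 1 so no torsion. So H_1 = Z^2.
rank ∂_2 = 8, rank ∂_3 = 0 ⇒ b_2 = 8 − 8 − 0 = 0. So H_2 = 0.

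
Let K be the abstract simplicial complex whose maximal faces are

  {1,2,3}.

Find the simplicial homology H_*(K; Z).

H_0 = Z,  H_1 = 0,  H_2 = 0.

Order the vertices as 1 < 2 < 3. Listing each simplex with vertices in this order, K has dimension 2 with simplices:

  0-simplices (3): [1], [2], [3]
  1-simplices (3): [1,2], [1,3], [2,3]
  2-simplices (1): [1,2,3]

giving chain groups C_0 ≅ Z^3, C_1 ≅ Z^3, C_2 ≅ Z^1.

The boundary map ∂_1: C_1 → C_0 sends each edge [p,q] (with p < q) to q − p. For instance
  ∂[2,3] = [3] − [2].
This gives a 3×3 integer matrix of rank 2; reducing to Smith normal form yields diagonal entries (1,1).

The boundary map ∂_2: C_2 → C_1 maps a triangle to the signed sum of its edges. For instance
  ∂[1,2,3] = [2,3] − [1,3] + [1,2].
The 3×1 boundary matrix has rank 1 and Smith normal form diag(1).

Now H_k = ker ∂_k / im ∂_{k+1}, so:

  H_0: rank C_0 − rank ∂_1 = 3 − 2 = 1, and the invariant factors of ∂_1 are all 1, so H_0 = Z.
  H_1: rank ker ∂_1 − rank ∂_2 = (3 − 2) − 1 = 0, and the invariant factors of ∂_2 are all 1, so H_1 = 0.
  H_2: rank ker ∂_2 − rank ∂_3 = (1 − 1) − 0 = 0, and there is no ∂_3, so H_2 = 0.

As a check, the Euler characteristic is 3 − 3 + 1 = 1, which agrees with 1 − 0 + 0 = 1.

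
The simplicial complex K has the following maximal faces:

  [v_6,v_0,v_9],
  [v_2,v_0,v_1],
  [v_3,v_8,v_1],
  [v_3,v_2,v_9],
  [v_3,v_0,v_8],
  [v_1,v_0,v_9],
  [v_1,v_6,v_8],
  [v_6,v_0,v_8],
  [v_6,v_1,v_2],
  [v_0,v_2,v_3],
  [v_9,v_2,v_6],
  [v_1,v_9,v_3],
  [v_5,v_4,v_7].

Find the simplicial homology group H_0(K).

Order the vertices as v_0 < v_1 < v_2 < v_3 < v_4 < v_5 < v_6 < v_7 < v_8 < v_9. Listing each simplex with vertices in this order, K has dimension 2 with simplices:

  0-simplices (10): [v_0], [v_1], [v_2], [v_3], [v_4], [v_5], [v_6], [v_7], [v_8], [v_9]
  1-simplices (21): (21 of them)
  2-simplices (13): (13 of them)

giving chain groups C_0 ≅ Z^10, C_1 ≅ Z^21, C_2 ≅ Z^13.

The boundary map ∂_1: C_1 → C_0 is given by ∂[p,q] = [q] − [p].
As a 10×21 matrix over Z this has rank 8, with invariant factors (1,1,1,1,1,1,1,1).

Boundary ∂_2: C_2 → C_1 maps a triangle to the signed sum of its edges. For instance
  ∂[v_0,v_3,v_8] = [v_3,v_8] − [v_0,v_8] + [v_0,v_3],
  ∂[v_0,v_6,v_8] = [v_6,v_8] − [v_0,v_8] + [v_0,v_6].
This gives a 21×13 integer matrix of rank 13; reducing to Smith normal form yields diagonal entries (1,1,1,1,1,1,1,1,1,1,1,1,2).

Computing H_k = (kernel of ∂_k) / (image of ∂_{k+1}):

  H_0: rank C_0 − rank ∂_1 = 10 − 8 = 2, and the invariant factors of ∂_1 are all 1, so H_0 = Z^2.

H_0 = Z^2.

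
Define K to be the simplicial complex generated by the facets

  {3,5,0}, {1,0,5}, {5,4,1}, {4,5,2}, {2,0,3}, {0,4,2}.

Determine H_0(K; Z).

H_0 = Z.

We work with the vertex ordering 0 < 1 < 2 < 3 < 4 < 5. The simplices of K, each written with vertices in increasing order, are:

  0-simplices (6): [0], [1], [2], [3], [4], [5]
  1-simplices (12): [0,1], [0,2], [0,3], [0,4], [0,5], [1,4], [1,5], [2,3], [2,4], [2,5], [3,5], [4,5]
  2-simplices (6): [0,1,5], [0,2,3], [0,2,4], [0,3,5], [1,4,5], [2,4,5]

giving chain groups C_0 ≅ Z^6, C_1 ≅ Z^12, C_2 ≅ Z^6.

Boundary ∂_1: C_1 → C_0 sends each edge [p,q] (with p < q) to q − p.
This gives a 6×12 integer matrix of rank 5; reducing to Smith normal form yields diagonal entries (1,1,1,1,1).

∂_2: C_2 → C_1 maps a triangle to the signed sum of its edges. For instance
  ∂[0,3,5] = [3,5] − [0,5] + [0,3],
  ∂[2,4,5] = [4,5] − [2,5] + [2,4].
The resulting 12×6 matrix has rank 6, and its Smith normal form has invariant factors (1,1,1,1,1,1).

Reading off H_k = ker ∂_k / im ∂_{k+1}:

  H_0: rank C_0 − rank ∂_1 = 6 − 5 = 1, and the invariant factors of ∂_1 are all 1, so H_0 ≅ Z.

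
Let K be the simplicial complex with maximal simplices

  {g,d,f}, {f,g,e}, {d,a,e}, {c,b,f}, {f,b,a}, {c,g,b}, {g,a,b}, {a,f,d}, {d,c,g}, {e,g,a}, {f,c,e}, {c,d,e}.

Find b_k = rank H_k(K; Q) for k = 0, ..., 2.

Take the total order a < b < c < d < e < f < g on the vertex set. Then K (dimension 2) consists of the simplices:

  0-simplices (7): a, b, c, d, e, f, g
  1-simplices (18): ab, ad, ae, af, ag, bc, bf, bg, cd, ce, cf, cg, de, df, dg, ef, eg, fg
  2-simplices (12): abf, abg, ade, adf, aeg, bcf, bcg, cde, cdg, cef, dfg, efg

so the chain groups are C_0 ≅ Z^7, C_1 ≅ Z^18, C_2 ≅ Z^12.

∂_1: C_1 → C_0 is given by ∂[p,q] = [q] − [p]. For instance
  ∂ce = e − c.
As a 7×18 matrix over Z this has rank 6, with invariant factors (1,1,1,1,1,1).

Boundary ∂_2: C_2 → C_1 sends each 2-simplex [p,q,r] to [q,r] − [p,r] + [p,q]. For instance
  ∂aeg = eg − ag + ae,
  ∂cdg = dg − cg + cd.
The resulting 18×12 matrix has rank 12, and its Smith normal form has invariant factors (1,1,1,1,1,1,1,1,1,1,1,2).

Reading off H_k = ker ∂_k / im ∂_{k+1}:

  H_0: rank C_0 − rank ∂_1 = 7 − 6 = 1, and the invariant factors of ∂_1 are all 1, so H_0 ≅ Z.
  H_1: rank ker ∂_1 − rank ∂_2 = (18 − 6) − 12 = 0, and ∂_2 has invariant factor 2 > 1, so H_1 ≅ Z/2Z.
  H_2: rank ker ∂_2 − rank ∂_3 = (12 − 12) − 0 = 0, and there is no ∂_3, so H_2 ≅ 0.

As a check, the Euler characteristic is 7 − 18 + 12 = 1, which agrees with 1 − 0 + 0 = 1.

Hence the Betti numbers are b_0 = 1, b_1 = 0, b_2 = 0.

b_0 = 1, b_1 = 0, b_2 = 0.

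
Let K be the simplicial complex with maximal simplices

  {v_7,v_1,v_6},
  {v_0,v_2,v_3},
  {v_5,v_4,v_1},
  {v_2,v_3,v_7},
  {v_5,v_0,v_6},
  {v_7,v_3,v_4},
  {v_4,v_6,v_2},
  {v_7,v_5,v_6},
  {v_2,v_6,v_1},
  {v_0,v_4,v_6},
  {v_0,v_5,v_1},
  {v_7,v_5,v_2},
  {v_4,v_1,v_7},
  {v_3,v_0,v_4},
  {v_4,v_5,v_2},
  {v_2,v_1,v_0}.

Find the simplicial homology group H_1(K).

K has 8 vertices, 24 edges, 16 triangles.
rank ∂_1 = 7, rank ∂_2 = 15 ⇒ b_1 = 24 − 7 − 15 = 2; all invariant factors of ∂_2 are 1 so no torsion. So H_1 ≅ Z^2.

H_1 ≅ Z^2.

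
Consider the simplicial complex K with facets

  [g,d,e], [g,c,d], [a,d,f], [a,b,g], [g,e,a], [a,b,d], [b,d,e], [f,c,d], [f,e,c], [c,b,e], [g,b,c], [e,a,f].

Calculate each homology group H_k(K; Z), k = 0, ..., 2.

We work with the vertex ordering a < b < c < d < e < f < g. The simplices of K, each written with vertices in increasing order, are:

  0-simplices (7): a, b, c, d, e, f, g
  1-simplices (18): ab, ad, ae, af, ag, bc, bd, be, bg, cd, ce, cf, cg, de, df, dg, ef, eg
  2-simplices (12): abd, abg, adf, aef, aeg, bce, bcg, bde, cdf, cdg, cef, deg

Hence C_0 ≅ Z^7, C_1 ≅ Z^18, C_2 ≅ Z^12.

The boundary map ∂_1: C_1 → C_0 is given by ∂[p,q] = [q] − [p]. For instance
  ∂cg = g − c.
The 7×18 boundary matrix has rank 6 and Smith normal form diag(1,1,1,1,1,1).

The boundary map ∂_2: C_2 → C_1 maps a triangle to the signed sum of its edges. For instance
  ∂adf = df − af + ad,
  ∂bce = ce − be + bc.
The 18×12 boundary matrix has rank 12 and Smith normal form diag(1,1,1,1,1,1,1,1,1,1,1,2).

From H_k ≅ ker(∂_k) / im(∂_{k+1}) we obtain:

  H_0: rank C_0 − rank ∂_1 = 7 − 6 = 1, and the invariant factors of ∂_1 are all 1, so H_0 ≅ Z.
  H_1: rank ker ∂_1 − rank ∂_2 = (18 − 6) − 12 = 0, and ∂_2 has invariant factor 2 > 1, so H_1 ≅ Z/2.
  H_2: rank ker ∂_2 − rank ∂_3 = (12 − 12) − 0 = 0, and there is no ∂_3, so H_2 ≅ 0.

As a check, the Euler characteristic is 7 − 18 + 12 = 1, which agrees with 1 − 0 + 0 = 1.

H_0 = Z,  H_1 = Z/2,  H_2 = 0.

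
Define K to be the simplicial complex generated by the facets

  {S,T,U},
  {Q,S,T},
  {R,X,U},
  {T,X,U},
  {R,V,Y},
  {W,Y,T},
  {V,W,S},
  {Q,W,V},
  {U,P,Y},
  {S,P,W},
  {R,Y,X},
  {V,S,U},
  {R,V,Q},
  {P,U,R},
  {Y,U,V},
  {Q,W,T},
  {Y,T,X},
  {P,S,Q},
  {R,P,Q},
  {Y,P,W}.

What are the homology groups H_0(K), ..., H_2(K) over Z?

Order the vertices as P < Q < R < S < T < U < V < W < X < Y. Listing each simplex with vertices in this order, K has dimension 2 with simplices:

  0-simplices (10): P, Q, R, S, T, U, V, W, X, Y
  1-simplices (30): PQ, PR, PS, PU, PW, PY, QR, QS, QT, QV, QW, RU, RV, RX, RY, ST, SU, SV, SW, TU, TW, TX, TY, UV, UX, UY, VW, VY, WY, XY
  2-simplices (20): PQR, PQS, PRU, PSW, PUY, PWY, QRV, QST, QTW, QVW, RUX, RVY, RXY, STU, SUV, SVW, TUX, TWY, TXY, UVY

so the chain groups are C_0 ≅ Z^10, C_1 ≅ Z^30, C_2 ≅ Z^20.

Boundary ∂_1: C_1 → C_0 is given by ∂[p,q] = [q] − [p].
The resulting 10×30 matrix has rank 9, and its Smith normal form has invariant factors (1,1,1,1,1,1,1,1,1).

The boundary map ∂_2: C_2 → C_1 maps a triangle to the signed sum of its edges. For instance
  ∂STU = TU − SU + ST,
  ∂TXY = XY − TY + TX.
As a 30×20 matrix over Z this has rank 20, with invariant factors (1,1,1,1,1,1,1,1,1,1,1,1,1,1,1,1,1,1,1,2).

Computing H_k = (kernel of ∂_k) / (image of ∂_{k+1}):

  H_0: rank C_0 − rank ∂_1 = 10 − 9 = 1, and the invariant factors of ∂_1 are all 1, so H_0 = Z.
  H_1: rank ker ∂_1 − rank ∂_2 = (30 − 9) − 20 = 1, and ∂_2 has invariant factor 2 > 1, so H_1 = Z ⊕ Z/2.
  H_2: rank ker ∂_2 − rank ∂_3 = (20 − 20) − 0 = 0, and there is no ∂_3, so H_2 = 0.

H_0 ≅ Z,  H_1 ≅ Z ⊕ Z/2,  H_2 = 0.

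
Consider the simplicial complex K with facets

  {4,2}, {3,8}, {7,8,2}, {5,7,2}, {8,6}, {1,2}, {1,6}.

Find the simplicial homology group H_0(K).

Order the vertices as 1 < 2 < 3 < 4 < 5 < 6 < 7 < 8. Listing each simplex with vertices in this order, K has dimension 2 with simplices:

  0-simplices (8): [1], [2], [3], [4], [5], [6], [7], [8]
  1-simplices (10): [1,2], [1,6], [2,4], [2,5], [2,7], [2,8], [3,8], [5,7], [6,8], [7,8]
  2-simplices (2): [2,5,7], [2,7,8]

Hence C_0 ≅ Z^8, C_1 ≅ Z^10, C_2 ≅ Z^2.

∂_1: C_1 → C_0 maps an edge to its endpoints' difference, ∂[p,q] = q − p. For instance
  ∂[1,2] = [2] − [1].
As a 8×10 matrix over Z this has rank 7, with invariant factors (1,1,1,1,1,1,1).

∂_2: C_2 → C_1 acts by ∂[p,q,r] = [q,r] − [p,r] + [p,q]. For instance
  ∂[2,5,7] = [5,7] − [2,7] + [2,5],
  ∂[2,7,8] = [7,8] − [2,8] + [2,7].
This gives a 10×2 integer matrix of rank 2; reducing to Smith normal form yields diagonal entries (1,1).

Now H_k = ker ∂_k / im ∂_{k+1}, so:

  H_0: rank C_0 − rank ∂_1 = 8 − 7 = 1, and the invariant factors of ∂_1 are all 1, so H_0 ≅ Z.

H_0 = Z.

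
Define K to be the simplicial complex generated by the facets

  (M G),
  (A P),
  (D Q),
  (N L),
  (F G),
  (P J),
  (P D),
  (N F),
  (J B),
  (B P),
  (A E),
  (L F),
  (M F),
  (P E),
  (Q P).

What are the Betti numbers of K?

b_0 = 2, b_1 = 5.

Fix the vertex order A < B < D < E < F < G < J < L < M < N < P < Q and write every simplex with vertices in increasing order. Then dim K = 1 and the simplices of K are:

  0-simplices (12): A, B, D, E, F, G, J, L, M, N, P, Q
  1-simplices (15): AE, AP, BJ, BP, DP, DQ, EP, FG, FL, FM, FN, GM, JP, LN, PQ

giving chain groups C_0 ≅ Z^12, C_1 ≅ Z^15.

The boundary map ∂_1: C_1 → C_0 sends each edge [p,q] (with p < q) to q − p.
The resulting 12×15 matrix has rank 10, and its Smith normal form has invariant factors (1,1,1,1,1,1,1,1,1,1).

Computing H_k = (kernel of ∂_k) / (image of ∂_{k+1}):

  H_0: rank C_0 − rank ∂_1 = 12 − 10 = 2, and the invariant factors of ∂_1 are all 1, so H_0 = Z^2.
  H_1: rank ker ∂_1 − rank ∂_2 = (15 − 10) − 0 = 5, and there is no ∂_2, so H_1 = Z^5.

Hence the Betti numbers are b_0 = 2, b_1 = 5.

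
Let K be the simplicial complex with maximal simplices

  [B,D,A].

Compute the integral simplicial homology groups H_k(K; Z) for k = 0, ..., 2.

H_0 ≅ Z,  H_1 = 0,  H_2 = 0.

K has 3 vertices, 3 edges, 1 triangle.
rank ∂_0 = 0, rank ∂_1 = 2 ⇒ b_0 = 3 − 0 − 2 = 1; all invariant factors of ∂_1 are 1 so no torsion. So H_0 = Z.
rank ∂_1 = 2, rank ∂_2 = 1 ⇒ b_1 = 3 − 2 − 1 = 0; all invariant factors of ∂_2 are 1 so no torsion. So H_1 = 0.
rank ∂_2 = 1, rank ∂_3 = 0 ⇒ b_2 = 1 − 1 − 0 = 0. So H_2 = 0.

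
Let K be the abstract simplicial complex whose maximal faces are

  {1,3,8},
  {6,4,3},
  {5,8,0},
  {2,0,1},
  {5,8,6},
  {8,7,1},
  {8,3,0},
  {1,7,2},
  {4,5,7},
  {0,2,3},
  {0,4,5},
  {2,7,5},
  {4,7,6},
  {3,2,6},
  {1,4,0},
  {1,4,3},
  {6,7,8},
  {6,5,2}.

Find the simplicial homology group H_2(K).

We work with the vertex ordering 0 < 1 < 2 < 3 < 4 < 5 < 6 < 7 < 8. The simplices of K, each written with vertices in increasing order, are:

  0-simplices (9): [0], [1], [2], [3], [4], [5], [6], [7], [8]
  1-simplices (27): (27 of them)
  2-simplices (18): [0,1,2], [0,1,4], [0,2,3], [0,3,8], [0,4,5], [0,5,8], [1,2,7], [1,3,4], [1,3,8], [1,7,8], [2,3,6], [2,5,6], [2,5,7], [3,4,6], [4,5,7], [4,6,7], [5,6,8], [6,7,8]

giving chain groups C_0 ≅ Z^9, C_1 ≅ Z^27, C_2 ≅ Z^18.

Boundary ∂_1: C_1 → C_0 sends each edge [p,q] (with p < q) to q − p. For instance
  ∂[2,3] = [3] − [2].
As a 9×27 matrix over Z this has rank 8, with invariant factors (1,1,1,1,1,1,1,1).

∂_2: C_2 → C_1 sends each 2-simplex [p,q,r] to [q,r] − [p,r] + [p,q]. For instance
  ∂[2,3,6] = [3,6] − [2,6] + [2,3],
  ∂[4,6,7] = [6,7] − [4,7] + [4,6].
As a 27×18 matrix over Z this has rank 18, with invariant factors (1,1,1,1,1,1,1,1,1,1,1,1,1,1,1,1,1,2).

From H_k ≅ ker(∂_k) / im(∂_{k+1}) we obtain:

  H_2: rank ker ∂_2 − rank ∂_3 = (18 − 18) − 0 = 0, and there is no ∂_3, so H_2 ≅ 0.

H_2 = 0.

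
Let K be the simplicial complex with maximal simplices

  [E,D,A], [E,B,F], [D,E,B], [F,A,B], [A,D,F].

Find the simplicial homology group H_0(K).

H_0 ≅ Z.

Fix the vertex order A < B < D < E < F and write every simplex with vertices in increasing order. Then dim K = 2 and the simplices of K are:

  0-simplices (5): A, B, D, E, F
  1-simplices (10): AB, AD, AE, AF, BD, BE, BF, DE, DF, EF
  2-simplices (5): ABF, ADE, ADF, BDE, BEF

so the chain groups are C_0 ≅ Z^5, C_1 ≅ Z^10, C_2 ≅ Z^5.

∂_1: C_1 → C_0 sends each edge [p,q] (with p < q) to q − p. For instance
  ∂AF = F − A.
This gives a 5×10 integer matrix of rank 4; reducing to Smith normal form yields diagonal entries (1,1,1,1).

Boundary ∂_2: C_2 → C_1 sends each 2-simplex [p,q,r] to [q,r] − [p,r] + [p,q]. For instance
  ∂ABF = BF − AF + AB,
  ∂ADF = DF − AF + AD.
The resulting 10×5 matrix has rank 5, and its Smith normal form has invariant factors (1,1,1,1,1).

Computing H_k = (kernel of ∂_k) / (image of ∂_{k+1}):

  H_0: rank C_0 − rank ∂_1 = 5 − 4 = 1, and the invariant factors of ∂_1 are all 1, so H_0 ≅ Z.

(K is a triangulation of the Möbius band.)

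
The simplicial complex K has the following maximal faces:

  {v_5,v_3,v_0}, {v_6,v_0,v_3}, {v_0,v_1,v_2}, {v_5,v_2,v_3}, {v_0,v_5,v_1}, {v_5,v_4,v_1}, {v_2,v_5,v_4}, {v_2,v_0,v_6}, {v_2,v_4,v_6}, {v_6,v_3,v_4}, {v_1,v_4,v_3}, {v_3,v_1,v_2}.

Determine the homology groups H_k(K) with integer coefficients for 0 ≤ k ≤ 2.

Take the total order v_0 < v_1 < v_2 < v_3 < v_4 < v_5 < v_6 on the vertex set. Then K (dimension 2) consists of the simplices:

  0-simplices (7): [v_0], [v_1], [v_2], [v_3], [v_4], [v_5], [v_6]
  1-simplices (18): (18 of them)
  2-simplices (12): (12 of them)

giving chain groups C_0 ≅ Z^7, C_1 ≅ Z^18, C_2 ≅ Z^12.

∂_1: C_1 → C_0 maps an edge to its endpoints' difference, ∂[p,q] = q − p.
This gives a 7×18 integer matrix of rank 6; reducing to Smith normal form yields diagonal entries (1,1,1,1,1,1).

Boundary ∂_2: C_2 → C_1 sends each 2-simplex [p,q,r] to [q,r] − [p,r] + [p,q]. For instance
  ∂[v_2,v_3,v_5] = [v_3,v_5] − [v_2,v_5] + [v_2,v_3],
  ∂[v_0,v_2,v_6] = [v_2,v_6] − [v_0,v_6] + [v_0,v_2].
As a 18×12 matrix over Z this has rank 12, with invariant factors (1,1,1,1,1,1,1,1,1,1,1,2).

Reading off H_k = ker ∂_k / im ∂_{k+1}:

  H_0: rank C_0 − rank ∂_1 = 7 − 6 = 1, and the invariant factors of ∂_1 are all 1, so H_0 = Z.
  H_1: rank ker ∂_1 − rank ∂_2 = (18 − 6) − 12 = 0, and ∂_2 has invariant factor 2 > 1, so H_1 = Z_2.
  H_2: rank ker ∂_2 − rank ∂_3 = (12 − 12) − 0 = 0, and there is no ∂_3, so H_2 = 0.

H_0 = Z,  H_1 = Z_2,  H_2 = 0.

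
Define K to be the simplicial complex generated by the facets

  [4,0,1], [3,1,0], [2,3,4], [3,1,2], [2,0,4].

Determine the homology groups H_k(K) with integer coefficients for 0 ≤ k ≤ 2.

H_0 ≅ Z,  H_1 ≅ Z,  H_2 = 0.

K has 5 vertices, 10 edges, 5 triangles.
rank ∂_0 = 0, rank ∂_1 = 4 ⇒ b_0 = 5 − 0 − 4 = 1; all invariant factors of ∂_1 are 1 so no torsion. So H_0 = Z.
rank ∂_1 = 4, rank ∂_2 = 5 ⇒ b_1 = 10 − 4 − 5 = 1; all invariant factors of ∂_2 are 1 so no torsion. So H_1 = Z.
rank ∂_2 = 5, rank ∂_3 = 0 ⇒ b_2 = 5 − 5 − 0 = 0. So H_2 = 0.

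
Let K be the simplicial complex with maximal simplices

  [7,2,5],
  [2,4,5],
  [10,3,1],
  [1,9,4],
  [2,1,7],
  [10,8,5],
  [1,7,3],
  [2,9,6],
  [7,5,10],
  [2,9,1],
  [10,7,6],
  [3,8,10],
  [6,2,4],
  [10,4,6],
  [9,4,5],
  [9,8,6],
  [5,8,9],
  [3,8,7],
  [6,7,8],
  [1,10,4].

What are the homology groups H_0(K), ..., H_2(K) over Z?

Fix the vertex order 1 < 2 < 3 < 4 < 5 < 6 < 7 < 8 < 9 < 10 and write every simplex with vertices in increasing order. Then dim K = 2 and the simplices of K are:

  0-simplices (10): [1], [2], [3], [4], [5], [6], [7], [8], [9], [10]
  1-simplices (30): (30 of them)
  2-simplices (20): (20 of them)

so the chain groups are C_0 ≅ Z^10, C_1 ≅ Z^30, C_2 ≅ Z^20.

The boundary map ∂_1: C_1 → C_0 sends each edge [p,q] (with p < q) to q − p.
This gives a 10×30 integer matrix of rank 9; reducing to Smith normal form yields diagonal entries (1,1,1,1,1,1,1,1,1).

The boundary map ∂_2: C_2 → C_1 sends each 2-simplex [p,q,r] to [q,r] − [p,r] + [p,q]. For instance
  ∂[4,5,9] = [5,9] − [4,9] + [4,5],
  ∂[6,7,10] = [7,10] − [6,10] + [6,7].
The 30×20 boundary matrix has rank 20 and Smith normal form diag(1,1,1,1,1,1,1,1,1,1,1,1,1,1,1,1,1,1,1,2).

Computing H_k = (kernel of ∂_k) / (image of ∂_{k+1}):

  H_0: rank C_0 − rank ∂_1 = 10 − 9 = 1, and the invariant factors of ∂_1 are all 1, so H_0 ≅ Z.
  H_1: rank ker ∂_1 − rank ∂_2 = (30 − 9) − 20 = 1, and ∂_2 has invariant factor 2 > 1, so H_1 ≅ Z × Z/2.
  H_2: rank ker ∂_2 − rank ∂_3 = (20 − 20) − 0 = 0, and there is no ∂_3, so H_2 ≅ 0.

H_0 ≅ Z,  H_1 ≅ Z × Z/2,  H_2 = 0.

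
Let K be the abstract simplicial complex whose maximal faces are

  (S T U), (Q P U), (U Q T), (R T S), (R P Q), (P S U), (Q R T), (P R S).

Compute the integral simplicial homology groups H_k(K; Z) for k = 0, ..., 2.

Take the total order P < Q < R < S < T < U on the vertex set. Then K (dimension 2) consists of the simplices:

  0-simplices (6): P, Q, R, S, T, U
  1-simplices (12): PQ, PR, PS, PU, QR, QT, QU, RS, RT, ST, SU, TU
  2-simplices (8): PQR, PQU, PRS, PSU, QRT, QTU, RST, STU

giving chain groups C_0 ≅ Z^6, C_1 ≅ Z^12, C_2 ≅ Z^8.

∂_1: C_1 → C_0 maps an edge to its endpoints' difference, ∂[p,q] = q − p. For instance
  ∂RT = T − R.
The resulting 6×12 matrix has rank 5, and its Smith normal form has invariant factors (1,1,1,1,1).

∂_2: C_2 → C_1 sends each 2-simplex [p,q,r] to [q,r] − [p,r] + [p,q]. For instance
  ∂RST = ST − RT + RS,
  ∂QTU = TU − QU + QT.
This gives a 12×8 integer matrix of rank 7; reducing to Smith normal form yields diagonal entries (1,1,1,1,1,1,1).

Now H_k = ker ∂_k / im ∂_{k+1}, so:

  H_0: rank C_0 − rank ∂_1 = 6 − 5 = 1, and the invariant factors of ∂_1 are all 1, so H_0 = Z.
  H_1: rank ker ∂_1 − rank ∂_2 = (12 − 5) − 7 = 0, and the invariant factors of ∂_2 are all 1, so H_1 = 0.
  H_2: rank ker ∂_2 − rank ∂_3 = (8 − 7) − 0 = 1, and there is no ∂_3, so H_2 = Z.

As a check, the Euler characteristic is 6 − 12 + 8 = 2, which agrees with 1 − 0 + 1 = 2.

H_0 = Z,  H_1 = 0,  H_2 = Z.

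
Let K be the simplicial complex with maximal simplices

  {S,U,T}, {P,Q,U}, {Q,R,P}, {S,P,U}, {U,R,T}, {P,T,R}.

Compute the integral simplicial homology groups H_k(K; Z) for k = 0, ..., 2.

H_0 ≅ Z,  H_1 ≅ Z,  H_2 = 0.

K has 6 vertices, 12 edges, 6 triangles.
rank ∂_0 = 0, rank ∂_1 = 5 ⇒ b_0 = 6 − 0 − 5 = 1; all invariant factors of ∂_1 are 1 so no torsion. So H_0 ≅ Z.
rank ∂_1 = 5, rank ∂_2 = 6 ⇒ b_1 = 12 − 5 − 6 = 1; all invariant factors of ∂_2 are 1 so no torsion. So H_1 ≅ Z.
rank ∂_2 = 6, rank ∂_3 = 0 ⇒ b_2 = 6 − 6 − 0 = 0. So H_2 ≅ 0.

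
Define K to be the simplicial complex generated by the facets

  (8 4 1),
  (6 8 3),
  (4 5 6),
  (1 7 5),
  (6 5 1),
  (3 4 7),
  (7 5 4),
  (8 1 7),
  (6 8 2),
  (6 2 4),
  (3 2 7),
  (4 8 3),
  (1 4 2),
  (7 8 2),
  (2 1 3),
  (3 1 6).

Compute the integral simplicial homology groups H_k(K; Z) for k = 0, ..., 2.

Take the total order 1 < 2 < 3 < 4 < 5 < 6 < 7 < 8 on the vertex set. Then K (dimension 2) consists of the simplices:

  0-simplices (8): [1], [2], [3], [4], [5], [6], [7], [8]
  1-simplices (24): (24 of them)
  2-simplices (16): [1,2,3], [1,2,4], [1,3,6], [1,4,8], [1,5,6], [1,5,7], [1,7,8], [2,3,7], [2,4,6], [2,6,8], [2,7,8], [3,4,7], [3,4,8], [3,6,8], [4,5,6], [4,5,7]

giving chain groups C_0 ≅ Z^8, C_1 ≅ Z^24, C_2 ≅ Z^16.

∂_1: C_1 → C_0 is given by ∂[p,q] = [q] − [p].
The resulting 8×24 matrix has rank 7, and its Smith normal form has invariant factors (1,1,1,1,1,1,1).

∂_2: C_2 → C_1 acts by ∂[p,q,r] = [q,r] − [p,r] + [p,q]. For instance
  ∂[1,7,8] = [7,8] − [1,8] + [1,7],
  ∂[2,4,6] = [4,6] − [2,6] + [2,4].
The resulting 24×16 matrix has rank 15, and its Smith normal form has invariant factors (1,1,1,1,1,1,1,1,1,1,1,1,1,1,1).

From H_k ≅ ker(∂_k) / im(∂_{k+1}) we obtain:

  H_0: rank C_0 − rank ∂_1 = 8 − 7 = 1, and the invariant factors of ∂_1 are all 1, so H_0 = Z.
  H_1: rank ker ∂_1 − rank ∂_2 = (24 − 7) − 15 = 2, and the invariant factors of ∂_2 are all 1, so H_1 = Z^2.
  H_2: rank ker ∂_2 − rank ∂_3 = (16 − 15) − 0 = 1, and there is no ∂_3, so H_2 = Z.

As a check, the Euler characteristic is 8 − 24 + 16 = 0, which agrees with 1 − 2 + 1 = 0.

H_0 = Z,  H_1 = Z^2,  H_2 = Z.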